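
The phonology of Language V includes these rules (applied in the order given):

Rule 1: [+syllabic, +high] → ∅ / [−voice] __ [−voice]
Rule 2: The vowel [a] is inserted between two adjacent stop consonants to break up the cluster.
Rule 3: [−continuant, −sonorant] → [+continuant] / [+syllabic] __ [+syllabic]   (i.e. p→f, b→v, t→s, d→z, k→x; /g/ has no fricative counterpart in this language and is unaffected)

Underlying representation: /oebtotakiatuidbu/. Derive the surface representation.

Rule 1 (high vowel syncope): no segment meets the environment; /oebtotakiatuidbu/ is unchanged.
Rule 2 (stop-cluster a-epenthesis): /b/ and /t/ form a stop–stop cluster, so [a] is inserted between them. /d/ and /b/ form a stop–stop cluster, so [a] is inserted between them. /oebtotakiatuidbu/ → oebatotakiatuidabu.
Rule 3 (intervocalic spirantization): /b/ is a stop between vowels /e/ and /a/, so it spirantizes to the fricative [v]. /t/ is a stop between vowels /a/ and /o/, so it spirantizes to the fricative [s]. /t/ is a stop between vowels /o/ and /a/, so it spirantizes to the fricative [s]. /k/ is a stop between vowels /a/ and /i/, so it spirantizes to the fricative [x]. /t/ is a stop between vowels /a/ and /u/, so it spirantizes to the fricative [s]. /d/ is a stop between vowels /i/ and /a/, so it spirantizes to the fricative [z]. /b/ is a stop between vowels /a/ and /u/, so it spirantizes to the fricative [v]. /oebatotakiatuidabu/ → oevasosaxiasuizavu.

oevasosaxiasuizavu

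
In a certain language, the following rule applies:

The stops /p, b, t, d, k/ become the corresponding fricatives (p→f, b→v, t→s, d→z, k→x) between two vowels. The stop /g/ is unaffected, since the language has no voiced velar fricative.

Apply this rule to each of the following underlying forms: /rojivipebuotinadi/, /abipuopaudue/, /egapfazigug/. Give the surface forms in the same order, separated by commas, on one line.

/rojivipebuotinadi/: /p/ is a stop between vowels /i/ and /e/, so it spirantizes to the fricative [f]. /b/ is a stop between vowels /e/ and /u/, so it spirantizes to the fricative [v]. /t/ is a stop between vowels /o/ and /i/, so it spirantizes to the fricative [s]. /d/ is a stop between vowels /a/ and /i/, so it spirantizes to the fricative [z]. → [rojivifevuosinazi].
/abipuopaudue/: /b/ is a stop between vowels /a/ and /i/, so it spirantizes to the fricative [v]. /p/ is a stop between vowels /i/ and /u/, so it spirantizes to the fricative [f]. /p/ is a stop between vowels /o/ and /a/, so it spirantizes to the fricative [f]. /d/ is a stop between vowels /u/ and /u/, so it spirantizes to the fricative [z]. → [avifuofauzue].
/egapfazigug/: the rule's environment is not met; surfaces unchanged as [egapfazigug].

rojivifevuosinazi, avifuofauzue, egapfazigug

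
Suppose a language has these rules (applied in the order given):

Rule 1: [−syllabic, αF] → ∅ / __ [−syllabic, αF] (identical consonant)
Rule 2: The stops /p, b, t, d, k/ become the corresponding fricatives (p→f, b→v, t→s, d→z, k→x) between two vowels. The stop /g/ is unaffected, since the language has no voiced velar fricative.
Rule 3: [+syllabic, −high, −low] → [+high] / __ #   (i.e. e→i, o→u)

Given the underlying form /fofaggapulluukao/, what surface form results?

Rule 1 (degemination): /gg/ is a geminate; the first /g/ deletes. /ll/ is a geminate; the first /l/ deletes. /fofaggapulluukao/ → fofagapuluukao.
Rule 2 (intervocalic spirantization): /p/ is a stop between vowels /a/ and /u/, so it spirantizes to the fricative [f]. /k/ is a stop between vowels /u/ and /a/, so it spirantizes to the fricative [x]. /fofagapuluukao/ → fofagafuluuxao.
Rule 3 (final vowel raising): /o/ is a mid vowel in word-final position, so it raises to [u]. /fofagafuluuxao/ → fofagafuluuxau.

fofagafuluuxau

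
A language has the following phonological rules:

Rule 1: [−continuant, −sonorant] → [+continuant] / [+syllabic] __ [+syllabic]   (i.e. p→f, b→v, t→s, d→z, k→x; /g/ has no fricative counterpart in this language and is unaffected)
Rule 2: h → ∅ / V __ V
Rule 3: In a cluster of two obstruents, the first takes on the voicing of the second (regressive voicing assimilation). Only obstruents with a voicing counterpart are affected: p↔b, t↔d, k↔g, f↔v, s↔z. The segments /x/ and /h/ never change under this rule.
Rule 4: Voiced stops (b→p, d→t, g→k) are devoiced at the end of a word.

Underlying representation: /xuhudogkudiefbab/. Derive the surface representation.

Rule 1 (intervocalic spirantization): /d/ is a stop between vowels /u/ and /o/, so it spirantizes to the fricative [z]. /d/ is a stop between vowels /u/ and /i/, so it spirantizes to the fricative [z]. /xuhudogkudiefbab/ → xuhuzogkuziefbab.
Rule 2 (intervocalic h-deletion): /h/ occurs between vowels /u/ and /u/, so it deletes. /xuhuzogkuziefbab/ → xuuzogkuziefbab.
Rule 3 (regressive voicing assimilation): /g/ precedes the voiceless obstruent /k/, so it devoices to [k] by assimilation. /f/ precedes the voiced obstruent /b/, so it voices to [v] by assimilation. /xuuzogkuziefbab/ → xuuzokkuzievbab.
Rule 4 (final devoicing): /b/ is a voiced stop in word-final position, so it devoices to [p]. /xuuzokkuzievbab/ → xuuzokkuzievbap.

xuuzokkuzievbap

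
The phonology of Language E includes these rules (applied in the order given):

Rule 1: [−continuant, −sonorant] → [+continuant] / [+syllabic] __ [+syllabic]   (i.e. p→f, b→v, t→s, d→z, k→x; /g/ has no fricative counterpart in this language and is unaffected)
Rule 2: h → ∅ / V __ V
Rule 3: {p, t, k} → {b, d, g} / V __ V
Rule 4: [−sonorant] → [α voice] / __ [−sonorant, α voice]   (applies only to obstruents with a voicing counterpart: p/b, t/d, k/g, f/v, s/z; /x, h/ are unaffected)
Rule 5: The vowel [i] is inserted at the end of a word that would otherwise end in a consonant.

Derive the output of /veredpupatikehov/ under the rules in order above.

Rule 1 (intervocalic spirantization): /p/ is a stop between vowels /u/ and /a/, so it spirantizes to the fricative [f]. /t/ is a stop between vowels /a/ and /i/, so it spirantizes to the fricative [s]. /k/ is a stop between vowels /i/ and /e/, so it spirantizes to the fricative [x]. /veredpupatikehov/ → veredpufasixehov.
Rule 2 (intervocalic h-deletion): /h/ occurs between vowels /e/ and /o/, so it deletes. /veredpufasixehov/ → veredpufasixeov.
Rule 3 (intervocalic voicing): no segment meets the environment; /veredpufasixeov/ is unchanged.
Rule 4 (regressive voicing assimilation): /d/ precedes the voiceless obstruent /p/, so it devoices to [t] by assimilation. /veredpufasixeov/ → veretpufasixeov.
Rule 5 (final i-epenthesis): the form ends in the consonant /v/, so [i] is inserted word-finally. /veretpufasixeov/ → veretpufasixeovi.

veretpufasixeovi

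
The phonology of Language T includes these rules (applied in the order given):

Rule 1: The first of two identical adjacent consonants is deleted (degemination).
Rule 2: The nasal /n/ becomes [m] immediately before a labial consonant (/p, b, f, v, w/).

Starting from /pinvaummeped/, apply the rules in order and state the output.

pimvaumeped

Rule 1 (degemination): /mm/ is a geminate; the first /m/ deletes. /pinvaummeped/ → pinvaumeped.
Rule 2 (nasal place assimilation): /n/ precedes the labial consonant /v/, so it assimilates in place to [m]. /pinvaumeped/ → pimvaumeped.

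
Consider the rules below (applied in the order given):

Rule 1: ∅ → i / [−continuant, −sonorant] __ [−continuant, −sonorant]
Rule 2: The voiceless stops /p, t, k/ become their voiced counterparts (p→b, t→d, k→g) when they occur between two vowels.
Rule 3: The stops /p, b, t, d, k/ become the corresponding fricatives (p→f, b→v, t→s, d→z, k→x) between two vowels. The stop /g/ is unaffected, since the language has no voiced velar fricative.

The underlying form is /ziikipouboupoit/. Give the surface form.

Rule 1 (stop-cluster i-epenthesis): no segment meets the environment; /ziikipouboupoit/ is unchanged.
Rule 2 (intervocalic voicing): /k/ is a voiceless stop between vowels /i/ and /i/, so it voices to [g]. /p/ is a voiceless stop between vowels /i/ and /o/, so it voices to [b]. /p/ is a voiceless stop between vowels /u/ and /o/, so it voices to [b]. /ziikipouboupoit/ → ziigiboubouboit.
Rule 3 (intervocalic spirantization): /b/ is a stop between vowels /i/ and /o/, so it spirantizes to the fricative [v]. /b/ is a stop between vowels /u/ and /o/, so it spirantizes to the fricative [v]. /b/ is a stop between vowels /u/ and /o/, so it spirantizes to the fricative [v]. /ziigiboubouboit/ → ziigivouvouvoit.

ziigivouvouvoit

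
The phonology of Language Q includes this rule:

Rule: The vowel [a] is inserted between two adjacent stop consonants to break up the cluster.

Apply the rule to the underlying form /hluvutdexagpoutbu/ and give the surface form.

hluvutadexagapoutabu

/t/ and /d/ form a stop–stop cluster, so [a] is inserted between them.
/g/ and /p/ form a stop–stop cluster, so [a] is inserted between them.
/t/ and /b/ form a stop–stop cluster, so [a] is inserted between them.
Surface form: [hluvutadexagapoutabu].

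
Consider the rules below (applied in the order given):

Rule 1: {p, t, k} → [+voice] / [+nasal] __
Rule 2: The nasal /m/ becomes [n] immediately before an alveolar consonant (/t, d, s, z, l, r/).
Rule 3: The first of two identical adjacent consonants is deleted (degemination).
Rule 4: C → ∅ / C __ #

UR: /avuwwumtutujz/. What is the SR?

Rule 1 (post-nasal voicing): /t/ is a voiceless stop immediately after the nasal /m/, so it voices to [d]. /avuwwumtutujz/ → avuwwumdutujz.
Rule 2 (nasal place assimilation): /m/ precedes the alveolar consonant /d/, so it assimilates in place to [n]. /avuwwumdutujz/ → avuwwundutujz.
Rule 3 (degemination): /ww/ is a geminate; the first /w/ deletes. /avuwwundutujz/ → avuwundutujz.
Rule 4 (final cluster simplification): /z/ is the second consonant of a word-final cluster /jz/, so it deletes. /avuwundutujz/ → avuwundutuj.

avuwundutuj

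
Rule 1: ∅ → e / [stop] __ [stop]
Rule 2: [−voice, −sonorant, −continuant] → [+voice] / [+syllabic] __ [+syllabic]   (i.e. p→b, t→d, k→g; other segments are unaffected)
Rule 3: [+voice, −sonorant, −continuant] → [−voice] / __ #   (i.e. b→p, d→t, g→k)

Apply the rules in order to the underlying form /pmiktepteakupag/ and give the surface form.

Rule 1 (stop-cluster e-epenthesis): /k/ and /t/ form a stop–stop cluster, so [e] is inserted between them. /p/ and /t/ form a stop–stop cluster, so [e] is inserted between them. /pmiktepteakupag/ → pmiketepeteakupag.
Rule 2 (intervocalic voicing): /k/ is a voiceless stop between vowels /i/ and /e/, so it voices to [g]. /t/ is a voiceless stop between vowels /e/ and /e/, so it voices to [d]. /p/ is a voiceless stop between vowels /e/ and /e/, so it voices to [b]. /t/ is a voiceless stop between vowels /e/ and /e/, so it voices to [d]. /k/ is a voiceless stop between vowels /a/ and /u/, so it voices to [g]. /p/ is a voiceless stop between vowels /u/ and /a/, so it voices to [b]. /pmiketepeteakupag/ → pmigedebedeagubag.
Rule 3 (final devoicing): /g/ is a voiced stop in word-final position, so it devoices to [k]. /pmigedebedeagubag/ → pmigedebedeagubak.

pmigedebedeagubak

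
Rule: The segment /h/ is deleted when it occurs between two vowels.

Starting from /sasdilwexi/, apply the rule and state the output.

No segment of /sasdilwexi/ meets the structural description of the rule, so the form surfaces unchanged.

sasdilwexi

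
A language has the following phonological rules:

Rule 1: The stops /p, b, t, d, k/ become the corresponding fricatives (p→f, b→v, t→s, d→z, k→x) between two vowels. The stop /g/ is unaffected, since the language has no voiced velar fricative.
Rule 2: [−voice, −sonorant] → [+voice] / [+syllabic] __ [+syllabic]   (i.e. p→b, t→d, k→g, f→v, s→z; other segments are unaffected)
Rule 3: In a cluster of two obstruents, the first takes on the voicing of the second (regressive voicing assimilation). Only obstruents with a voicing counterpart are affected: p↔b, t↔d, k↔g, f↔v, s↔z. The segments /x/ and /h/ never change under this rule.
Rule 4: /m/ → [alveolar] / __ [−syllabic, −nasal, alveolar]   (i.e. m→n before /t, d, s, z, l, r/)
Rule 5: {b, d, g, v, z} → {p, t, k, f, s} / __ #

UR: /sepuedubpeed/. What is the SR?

sevuezuppeet

Rule 1 (intervocalic spirantization): /p/ is a stop between vowels /e/ and /u/, so it spirantizes to the fricative [f]. /d/ is a stop between vowels /e/ and /u/, so it spirantizes to the fricative [z]. /sepuedubpeed/ → sefuezubpeed.
Rule 2 (intervocalic voicing): /f/ is a voiceless obstruent between vowels /e/ and /u/, so it voices to [v]. /sefuezubpeed/ → sevuezubpeed.
Rule 3 (regressive voicing assimilation): /b/ precedes the voiceless obstruent /p/, so it devoices to [p] by assimilation. /sevuezubpeed/ → sevuezuppeed.
Rule 4 (nasal place assimilation): no segment meets the environment; /sevuezuppeed/ is unchanged.
Rule 5 (final devoicing): /d/ is a voiced obstruent in word-final position, so it devoices to [t]. /sevuezuppeed/ → sevuezuppeet.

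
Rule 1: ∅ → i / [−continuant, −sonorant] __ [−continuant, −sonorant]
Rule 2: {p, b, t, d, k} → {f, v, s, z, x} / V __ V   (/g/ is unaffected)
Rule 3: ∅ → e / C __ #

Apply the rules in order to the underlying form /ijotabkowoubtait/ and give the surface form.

Rule 1 (stop-cluster i-epenthesis): /b/ and /k/ form a stop–stop cluster, so [i] is inserted between them. /b/ and /t/ form a stop–stop cluster, so [i] is inserted between them. /ijotabkowoubtait/ → ijotabikowoubitait.
Rule 2 (intervocalic spirantization): /t/ is a stop between vowels /o/ and /a/, so it spirantizes to the fricative [s]. /b/ is a stop between vowels /a/ and /i/, so it spirantizes to the fricative [v]. /k/ is a stop between vowels /i/ and /o/, so it spirantizes to the fricative [x]. /b/ is a stop between vowels /u/ and /i/, so it spirantizes to the fricative [v]. /t/ is a stop between vowels /i/ and /a/, so it spirantizes to the fricative [s]. /ijotabikowoubitait/ → ijosavixowouvisait.
Rule 3 (final e-epenthesis): the form ends in the consonant /t/, so [e] is inserted word-finally. /ijosavixowouvisait/ → ijosavixowouvisaite.

ijosavixowouvisaite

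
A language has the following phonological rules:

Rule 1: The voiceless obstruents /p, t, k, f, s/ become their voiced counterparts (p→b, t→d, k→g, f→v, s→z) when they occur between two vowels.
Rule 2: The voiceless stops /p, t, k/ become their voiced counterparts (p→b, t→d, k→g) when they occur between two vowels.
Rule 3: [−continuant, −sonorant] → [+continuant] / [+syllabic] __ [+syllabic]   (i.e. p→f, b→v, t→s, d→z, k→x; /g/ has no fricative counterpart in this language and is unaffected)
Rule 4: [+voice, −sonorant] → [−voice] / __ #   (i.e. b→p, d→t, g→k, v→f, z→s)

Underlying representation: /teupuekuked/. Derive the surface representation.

teuvueguget

Rule 1 (intervocalic voicing): /p/ is a voiceless obstruent between vowels /u/ and /u/, so it voices to [b]. /k/ is a voiceless obstruent between vowels /e/ and /u/, so it voices to [g]. /k/ is a voiceless obstruent between vowels /u/ and /e/, so it voices to [g]. /teupuekuked/ → teubueguged.
Rule 2 (intervocalic voicing): no segment meets the environment; /teubueguged/ is unchanged.
Rule 3 (intervocalic spirantization): /b/ is a stop between vowels /u/ and /u/, so it spirantizes to the fricative [v]. /teubueguged/ → teuvueguged.
Rule 4 (final devoicing): /d/ is a voiced obstruent in word-final position, so it devoices to [t]. /teuvueguged/ → teuvueguget.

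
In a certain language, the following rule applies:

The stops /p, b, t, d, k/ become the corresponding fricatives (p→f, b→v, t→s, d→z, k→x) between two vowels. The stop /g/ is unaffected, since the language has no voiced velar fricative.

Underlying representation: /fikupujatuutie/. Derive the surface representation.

/k/ is a stop between vowels /i/ and /u/, so it spirantizes to the fricative [x].
/p/ is a stop between vowels /u/ and /u/, so it spirantizes to the fricative [f].
/t/ is a stop between vowels /a/ and /u/, so it spirantizes to the fricative [s].
/t/ is a stop between vowels /u/ and /i/, so it spirantizes to the fricative [s].
Surface form: [fixufujasuusie].

fixufujasuusie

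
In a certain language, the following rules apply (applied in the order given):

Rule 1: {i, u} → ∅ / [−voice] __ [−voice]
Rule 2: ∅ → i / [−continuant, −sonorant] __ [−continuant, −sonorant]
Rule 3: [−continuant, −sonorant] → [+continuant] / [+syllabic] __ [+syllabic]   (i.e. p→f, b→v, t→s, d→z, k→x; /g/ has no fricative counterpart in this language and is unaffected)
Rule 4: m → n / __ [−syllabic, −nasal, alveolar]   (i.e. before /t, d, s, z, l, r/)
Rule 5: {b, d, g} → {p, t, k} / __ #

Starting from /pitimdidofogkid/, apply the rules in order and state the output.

pisindizofogixit

Rule 1 (high vowel syncope): /i/ is a high vowel flanked by voiceless consonants /p/ and /t/, so it deletes. /pitimdidofogkid/ → ptimdidofogkid.
Rule 2 (stop-cluster i-epenthesis): /p/ and /t/ form a stop–stop cluster, so [i] is inserted between them. /g/ and /k/ form a stop–stop cluster, so [i] is inserted between them. /ptimdidofogkid/ → pitimdidofogikid.
Rule 3 (intervocalic spirantization): /t/ is a stop between vowels /i/ and /i/, so it spirantizes to the fricative [s]. /d/ is a stop between vowels /i/ and /o/, so it spirantizes to the fricative [z]. /k/ is a stop between vowels /i/ and /i/, so it spirantizes to the fricative [x]. /pitimdidofogikid/ → pisimdizofogixid.
Rule 4 (nasal place assimilation): /m/ precedes the alveolar consonant /d/, so it assimilates in place to [n]. /pisimdizofogixid/ → pisindizofogixid.
Rule 5 (final devoicing): /d/ is a voiced stop in word-final position, so it devoices to [t]. /pisindizofogixid/ → pisindizofogixit.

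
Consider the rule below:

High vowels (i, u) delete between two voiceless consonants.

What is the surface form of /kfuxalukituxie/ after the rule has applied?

kfxaluktxie

/u/ is a high vowel flanked by voiceless consonants /f/ and /x/, so it deletes.
/i/ is a high vowel flanked by voiceless consonants /k/ and /t/, so it deletes.
/u/ is a high vowel flanked by voiceless consonants /t/ and /x/, so it deletes.
Surface form: [kfxaluktxie].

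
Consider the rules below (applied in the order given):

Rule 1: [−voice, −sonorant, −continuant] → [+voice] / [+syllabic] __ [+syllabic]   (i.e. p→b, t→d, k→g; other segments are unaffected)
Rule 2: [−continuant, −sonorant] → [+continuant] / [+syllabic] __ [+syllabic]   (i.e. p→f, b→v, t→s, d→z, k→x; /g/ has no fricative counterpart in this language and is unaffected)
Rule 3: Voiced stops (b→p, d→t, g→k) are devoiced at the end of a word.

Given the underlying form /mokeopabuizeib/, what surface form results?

mogeovavuizeip

Rule 1 (intervocalic voicing): /k/ is a voiceless stop between vowels /o/ and /e/, so it voices to [g]. /p/ is a voiceless stop between vowels /o/ and /a/, so it voices to [b]. /mokeopabuizeib/ → mogeobabuizeib.
Rule 2 (intervocalic spirantization): /b/ is a stop between vowels /o/ and /a/, so it spirantizes to the fricative [v]. /b/ is a stop between vowels /a/ and /u/, so it spirantizes to the fricative [v]. /mogeobabuizeib/ → mogeovavuizeib.
Rule 3 (final devoicing): /b/ is a voiced stop in word-final position, so it devoices to [p]. /mogeovavuizeib/ → mogeovavuizeip.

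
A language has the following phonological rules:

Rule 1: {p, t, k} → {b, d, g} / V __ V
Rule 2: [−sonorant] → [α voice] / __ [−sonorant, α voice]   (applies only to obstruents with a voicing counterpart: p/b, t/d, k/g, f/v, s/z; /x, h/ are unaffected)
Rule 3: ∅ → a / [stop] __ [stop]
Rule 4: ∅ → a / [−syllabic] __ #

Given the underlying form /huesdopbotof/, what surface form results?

huezdobabodofa

Rule 1 (intervocalic voicing): /t/ is a voiceless stop between vowels /o/ and /o/, so it voices to [d]. /huesdopbotof/ → huesdopbodof.
Rule 2 (regressive voicing assimilation): /s/ precedes the voiced obstruent /d/, so it voices to [z] by assimilation. /p/ precedes the voiced obstruent /b/, so it voices to [b] by assimilation. /huesdopbodof/ → huezdobbodof.
Rule 3 (stop-cluster a-epenthesis): /b/ and /b/ form a stop–stop cluster, so [a] is inserted between them. /huezdobbodof/ → huezdobabodof.
Rule 4 (final a-epenthesis): the form ends in the consonant /f/, so [a] is inserted word-finally. /huezdobabodof/ → huezdobabodofa.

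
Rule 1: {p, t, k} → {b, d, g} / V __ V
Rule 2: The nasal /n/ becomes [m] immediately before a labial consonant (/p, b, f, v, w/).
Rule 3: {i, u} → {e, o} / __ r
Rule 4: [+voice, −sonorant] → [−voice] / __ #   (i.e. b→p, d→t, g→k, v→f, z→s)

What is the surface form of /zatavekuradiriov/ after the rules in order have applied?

zadavegoraderiof

Rule 1 (intervocalic voicing): /t/ is a voiceless stop between vowels /a/ and /a/, so it voices to [d]. /k/ is a voiceless stop between vowels /e/ and /u/, so it voices to [g]. /zatavekuradiriov/ → zadaveguradiriov.
Rule 2 (nasal place assimilation): no segment meets the environment; /zadaveguradiriov/ is unchanged.
Rule 3 (pre-rhotic lowering): /u/ is a high vowel immediately before /r/, so it lowers to [o]. /i/ is a high vowel immediately before /r/, so it lowers to [e]. /zadaveguradiriov/ → zadavegoraderiov.
Rule 4 (final devoicing): /v/ is a voiced obstruent in word-final position, so it devoices to [f]. /zadavegoraderiov/ → zadavegoraderiof.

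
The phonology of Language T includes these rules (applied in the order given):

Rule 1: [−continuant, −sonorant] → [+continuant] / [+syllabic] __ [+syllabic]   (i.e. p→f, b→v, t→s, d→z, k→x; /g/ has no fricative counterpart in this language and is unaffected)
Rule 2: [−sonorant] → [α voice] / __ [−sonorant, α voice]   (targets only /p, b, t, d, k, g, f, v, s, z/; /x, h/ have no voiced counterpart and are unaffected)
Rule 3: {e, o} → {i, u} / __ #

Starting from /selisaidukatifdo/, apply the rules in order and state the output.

Rule 1 (intervocalic spirantization): /d/ is a stop between vowels /i/ and /u/, so it spirantizes to the fricative [z]. /k/ is a stop between vowels /u/ and /a/, so it spirantizes to the fricative [x]. /t/ is a stop between vowels /a/ and /i/, so it spirantizes to the fricative [s]. /selisaidukatifdo/ → selisaizuxasifdo.
Rule 2 (regressive voicing assimilation): /f/ precedes the voiced obstruent /d/, so it voices to [v] by assimilation. /selisaizuxasifdo/ → selisaizuxasivdo.
Rule 3 (final vowel raising): /o/ is a mid vowel in word-final position, so it raises to [u]. /selisaizuxasivdo/ → selisaizuxasivdu.

selisaizuxasivdu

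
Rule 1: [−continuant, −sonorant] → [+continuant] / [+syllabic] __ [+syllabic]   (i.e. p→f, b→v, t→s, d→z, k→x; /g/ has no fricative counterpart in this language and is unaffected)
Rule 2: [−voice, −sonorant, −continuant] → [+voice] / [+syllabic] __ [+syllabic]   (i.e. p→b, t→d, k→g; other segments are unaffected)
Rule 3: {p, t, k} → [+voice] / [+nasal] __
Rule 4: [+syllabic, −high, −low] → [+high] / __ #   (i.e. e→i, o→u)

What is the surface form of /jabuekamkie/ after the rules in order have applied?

Rule 1 (intervocalic spirantization): /b/ is a stop between vowels /a/ and /u/, so it spirantizes to the fricative [v]. /k/ is a stop between vowels /e/ and /a/, so it spirantizes to the fricative [x]. /jabuekamkie/ → javuexamkie.
Rule 2 (intervocalic voicing): no segment meets the environment; /javuexamkie/ is unchanged.
Rule 3 (post-nasal voicing): /k/ is a voiceless stop immediately after the nasal /m/, so it voices to [g]. /javuexamkie/ → javuexamgie.
Rule 4 (final vowel raising): /e/ is a mid vowel in word-final position, so it raises to [i]. /javuexamgie/ → javuexamgii.

javuexamgii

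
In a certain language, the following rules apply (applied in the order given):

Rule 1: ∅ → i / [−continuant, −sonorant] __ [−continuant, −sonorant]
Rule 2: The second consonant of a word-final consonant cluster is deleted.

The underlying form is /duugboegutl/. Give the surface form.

Rule 1 (stop-cluster i-epenthesis): /g/ and /b/ form a stop–stop cluster, so [i] is inserted between them. /duugboegutl/ → duugiboegutl.
Rule 2 (final cluster simplification): /l/ is the second consonant of a word-final cluster /tl/, so it deletes. /duugiboegutl/ → duugiboegut.

duugiboegut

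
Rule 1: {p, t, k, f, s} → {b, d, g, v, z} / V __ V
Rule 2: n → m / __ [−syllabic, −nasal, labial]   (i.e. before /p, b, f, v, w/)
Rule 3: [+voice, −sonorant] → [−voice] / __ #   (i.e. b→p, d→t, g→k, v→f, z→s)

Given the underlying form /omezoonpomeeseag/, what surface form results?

omezoompomeezeak

Rule 1 (intervocalic voicing): /s/ is a voiceless obstruent between vowels /e/ and /e/, so it voices to [z]. /omezoonpomeeseag/ → omezoonpomeezeag.
Rule 2 (nasal place assimilation): /n/ precedes the labial consonant /p/, so it assimilates in place to [m]. /omezoonpomeezeag/ → omezoompomeezeag.
Rule 3 (final devoicing): /g/ is a voiced obstruent in word-final position, so it devoices to [k]. /omezoompomeezeag/ → omezoompomeezeak.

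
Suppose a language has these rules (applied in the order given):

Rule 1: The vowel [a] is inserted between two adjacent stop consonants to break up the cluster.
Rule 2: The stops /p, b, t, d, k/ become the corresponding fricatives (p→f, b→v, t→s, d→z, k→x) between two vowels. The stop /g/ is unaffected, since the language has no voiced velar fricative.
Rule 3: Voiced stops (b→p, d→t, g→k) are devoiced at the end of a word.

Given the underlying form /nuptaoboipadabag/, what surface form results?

Rule 1 (stop-cluster a-epenthesis): /p/ and /t/ form a stop–stop cluster, so [a] is inserted between them. /nuptaoboipadabag/ → nupataoboipadabag.
Rule 2 (intervocalic spirantization): /p/ is a stop between vowels /u/ and /a/, so it spirantizes to the fricative [f]. /t/ is a stop between vowels /a/ and /a/, so it spirantizes to the fricative [s]. /b/ is a stop between vowels /o/ and /o/, so it spirantizes to the fricative [v]. /p/ is a stop between vowels /i/ and /a/, so it spirantizes to the fricative [f]. /d/ is a stop between vowels /a/ and /a/, so it spirantizes to the fricative [z]. /b/ is a stop between vowels /a/ and /a/, so it spirantizes to the fricative [v]. /nupataoboipadabag/ → nufasaovoifazavag.
Rule 3 (final devoicing): /g/ is a voiced stop in word-final position, so it devoices to [k]. /nufasaovoifazavag/ → nufasaovoifazavak.

nufasaovoifazavak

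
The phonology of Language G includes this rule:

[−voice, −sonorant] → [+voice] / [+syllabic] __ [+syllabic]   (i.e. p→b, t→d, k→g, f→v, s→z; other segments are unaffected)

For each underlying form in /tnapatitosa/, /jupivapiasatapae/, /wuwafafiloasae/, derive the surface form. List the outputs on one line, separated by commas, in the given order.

tnabadidoza, jubivabiazadabae, wuwavaviloazae

/tnapatitosa/: /p/ is a voiceless obstruent between vowels /a/ and /a/, so it voices to [b]. /t/ is a voiceless obstruent between vowels /a/ and /i/, so it voices to [d]. /t/ is a voiceless obstruent between vowels /i/ and /o/, so it voices to [d]. /s/ is a voiceless obstruent between vowels /o/ and /a/, so it voices to [z]. → [tnabadidoza].
/jupivapiasatapae/: /p/ is a voiceless obstruent between vowels /u/ and /i/, so it voices to [b]. /p/ is a voiceless obstruent between vowels /a/ and /i/, so it voices to [b]. /s/ is a voiceless obstruent between vowels /a/ and /a/, so it voices to [z]. /t/ is a voiceless obstruent between vowels /a/ and /a/, so it voices to [d]. /p/ is a voiceless obstruent between vowels /a/ and /a/, so it voices to [b]. → [jubivabiazadabae].
/wuwafafiloasae/: /f/ is a voiceless obstruent between vowels /a/ and /a/, so it voices to [v]. /f/ is a voiceless obstruent between vowels /a/ and /i/, so it voices to [v]. /s/ is a voiceless obstruent between vowels /a/ and /a/, so it voices to [z]. → [wuwavaviloazae].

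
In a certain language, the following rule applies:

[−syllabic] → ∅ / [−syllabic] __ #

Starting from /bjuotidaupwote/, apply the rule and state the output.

bjuotidaupwote

No segment of /bjuotidaupwote/ meets the structural description of the rule, so the form surfaces unchanged.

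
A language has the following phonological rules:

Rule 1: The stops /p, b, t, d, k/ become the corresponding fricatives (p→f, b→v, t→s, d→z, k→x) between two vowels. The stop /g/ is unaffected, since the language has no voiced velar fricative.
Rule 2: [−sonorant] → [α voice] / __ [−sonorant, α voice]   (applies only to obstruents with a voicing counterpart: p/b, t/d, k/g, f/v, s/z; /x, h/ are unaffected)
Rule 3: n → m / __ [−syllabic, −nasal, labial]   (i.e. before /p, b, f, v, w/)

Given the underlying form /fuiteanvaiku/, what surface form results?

Rule 1 (intervocalic spirantization): /t/ is a stop between vowels /i/ and /e/, so it spirantizes to the fricative [s]. /k/ is a stop between vowels /i/ and /u/, so it spirantizes to the fricative [x]. /fuiteanvaiku/ → fuiseanvaixu.
Rule 2 (regressive voicing assimilation): no segment meets the environment; /fuiseanvaixu/ is unchanged.
Rule 3 (nasal place assimilation): /n/ precedes the labial consonant /v/, so it assimilates in place to [m]. /fuiseanvaixu/ → fuiseamvaixu.

fuiseamvaixu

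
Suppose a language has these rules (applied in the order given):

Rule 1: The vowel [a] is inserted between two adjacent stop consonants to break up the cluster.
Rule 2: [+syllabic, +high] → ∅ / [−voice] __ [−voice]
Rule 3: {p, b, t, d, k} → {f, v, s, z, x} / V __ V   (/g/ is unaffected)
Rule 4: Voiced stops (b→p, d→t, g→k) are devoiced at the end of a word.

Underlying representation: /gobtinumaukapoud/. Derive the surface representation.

Rule 1 (stop-cluster a-epenthesis): /b/ and /t/ form a stop–stop cluster, so [a] is inserted between them. /gobtinumaukapoud/ → gobatinumaukapoud.
Rule 2 (high vowel syncope): no segment meets the environment; /gobatinumaukapoud/ is unchanged.
Rule 3 (intervocalic spirantization): /b/ is a stop between vowels /o/ and /a/, so it spirantizes to the fricative [v]. /t/ is a stop between vowels /a/ and /i/, so it spirantizes to the fricative [s]. /k/ is a stop between vowels /u/ and /a/, so it spirantizes to the fricative [x]. /p/ is a stop between vowels /a/ and /o/, so it spirantizes to the fricative [f]. /gobatinumaukapoud/ → govasinumauxafoud.
Rule 4 (final devoicing): /d/ is a voiced stop in word-final position, so it devoices to [t]. /govasinumauxafoud/ → govasinumauxafout.

govasinumauxafout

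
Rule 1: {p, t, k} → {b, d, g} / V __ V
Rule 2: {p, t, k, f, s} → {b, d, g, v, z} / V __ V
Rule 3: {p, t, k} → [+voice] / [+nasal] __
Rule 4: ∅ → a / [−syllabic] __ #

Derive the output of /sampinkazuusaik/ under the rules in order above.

sambingazuuzaika

Rule 1 (intervocalic voicing): no segment meets the environment; /sampinkazuusaik/ is unchanged.
Rule 2 (intervocalic voicing): /s/ is a voiceless obstruent between vowels /u/ and /a/, so it voices to [z]. /sampinkazuusaik/ → sampinkazuuzaik.
Rule 3 (post-nasal voicing): /p/ is a voiceless stop immediately after the nasal /m/, so it voices to [b]. /k/ is a voiceless stop immediately after the nasal /n/, so it voices to [g]. /sampinkazuuzaik/ → sambingazuuzaik.
Rule 4 (final a-epenthesis): the form ends in the consonant /k/, so [a] is inserted word-finally. /sambingazuuzaik/ → sambingazuuzaika.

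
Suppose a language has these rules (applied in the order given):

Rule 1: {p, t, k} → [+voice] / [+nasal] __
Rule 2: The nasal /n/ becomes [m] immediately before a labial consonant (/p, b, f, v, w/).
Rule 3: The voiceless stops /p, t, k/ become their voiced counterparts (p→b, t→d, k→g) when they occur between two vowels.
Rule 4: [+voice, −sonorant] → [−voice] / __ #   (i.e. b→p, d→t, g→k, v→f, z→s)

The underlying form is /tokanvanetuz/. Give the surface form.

Rule 1 (post-nasal voicing): no segment meets the environment; /tokanvanetuz/ is unchanged.
Rule 2 (nasal place assimilation): /n/ precedes the labial consonant /v/, so it assimilates in place to [m]. /tokanvanetuz/ → tokamvanetuz.
Rule 3 (intervocalic voicing): /k/ is a voiceless stop between vowels /o/ and /a/, so it voices to [g]. /t/ is a voiceless stop between vowels /e/ and /u/, so it voices to [d]. /tokamvanetuz/ → togamvaneduz.
Rule 4 (final devoicing): /z/ is a voiced obstruent in word-final position, so it devoices to [s]. /togamvaneduz/ → togamvanedus.

togamvanedus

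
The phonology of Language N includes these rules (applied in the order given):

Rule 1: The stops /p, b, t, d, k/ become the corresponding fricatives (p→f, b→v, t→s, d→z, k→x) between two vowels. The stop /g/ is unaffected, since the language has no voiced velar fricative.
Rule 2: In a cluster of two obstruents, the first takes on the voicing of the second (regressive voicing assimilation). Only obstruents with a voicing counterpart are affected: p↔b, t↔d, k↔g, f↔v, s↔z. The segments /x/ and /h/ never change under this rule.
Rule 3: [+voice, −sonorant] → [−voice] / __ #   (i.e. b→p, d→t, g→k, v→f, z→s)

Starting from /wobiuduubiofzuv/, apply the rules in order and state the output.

Rule 1 (intervocalic spirantization): /b/ is a stop between vowels /o/ and /i/, so it spirantizes to the fricative [v]. /d/ is a stop between vowels /u/ and /u/, so it spirantizes to the fricative [z]. /b/ is a stop between vowels /u/ and /i/, so it spirantizes to the fricative [v]. /wobiuduubiofzuv/ → woviuzuuviofzuv.
Rule 2 (regressive voicing assimilation): /f/ precedes the voiced obstruent /z/, so it voices to [v] by assimilation. /woviuzuuviofzuv/ → woviuzuuviovzuv.
Rule 3 (final devoicing): /v/ is a voiced obstruent in word-final position, so it devoices to [f]. /woviuzuuviovzuv/ → woviuzuuviovzuf.

woviuzuuviovzuf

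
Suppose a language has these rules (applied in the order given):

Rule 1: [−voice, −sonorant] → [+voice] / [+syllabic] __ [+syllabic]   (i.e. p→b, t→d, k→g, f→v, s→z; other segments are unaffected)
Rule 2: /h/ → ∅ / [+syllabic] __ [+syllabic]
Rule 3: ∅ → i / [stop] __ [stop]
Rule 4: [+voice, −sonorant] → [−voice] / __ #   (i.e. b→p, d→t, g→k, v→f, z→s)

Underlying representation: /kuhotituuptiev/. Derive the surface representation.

Rule 1 (intervocalic voicing): /t/ is a voiceless obstruent between vowels /o/ and /i/, so it voices to [d]. /t/ is a voiceless obstruent between vowels /i/ and /u/, so it voices to [d]. /kuhotituuptiev/ → kuhodiduuptiev.
Rule 2 (intervocalic h-deletion): /h/ occurs between vowels /u/ and /o/, so it deletes. /kuhodiduuptiev/ → kuodiduuptiev.
Rule 3 (stop-cluster i-epenthesis): /p/ and /t/ form a stop–stop cluster, so [i] is inserted between them. /kuodiduuptiev/ → kuodiduupitiev.
Rule 4 (final devoicing): /v/ is a voiced obstruent in word-final position, so it devoices to [f]. /kuodiduupitiev/ → kuodiduupitief.

kuodiduupitief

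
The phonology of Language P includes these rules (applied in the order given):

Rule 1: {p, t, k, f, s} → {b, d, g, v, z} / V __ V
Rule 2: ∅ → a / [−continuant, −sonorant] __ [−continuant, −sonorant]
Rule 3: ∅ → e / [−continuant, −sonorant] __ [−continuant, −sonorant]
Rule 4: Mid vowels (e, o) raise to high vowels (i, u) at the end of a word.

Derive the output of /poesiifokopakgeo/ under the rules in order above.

Rule 1 (intervocalic voicing): /s/ is a voiceless obstruent between vowels /e/ and /i/, so it voices to [z]. /f/ is a voiceless obstruent between vowels /i/ and /o/, so it voices to [v]. /k/ is a voiceless obstruent between vowels /o/ and /o/, so it voices to [g]. /p/ is a voiceless obstruent between vowels /o/ and /a/, so it voices to [b]. /poesiifokopakgeo/ → poeziivogobakgeo.
Rule 2 (stop-cluster a-epenthesis): /k/ and /g/ form a stop–stop cluster, so [a] is inserted between them. /poeziivogobakgeo/ → poeziivogobakageo.
Rule 3 (stop-cluster e-epenthesis): no segment meets the environment; /poeziivogobakageo/ is unchanged.
Rule 4 (final vowel raising): /o/ is a mid vowel in word-final position, so it raises to [u]. /poeziivogobakageo/ → poeziivogobakageu.

poeziivogobakageu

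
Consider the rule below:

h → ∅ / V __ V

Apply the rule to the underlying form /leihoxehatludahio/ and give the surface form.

/h/ occurs between vowels /i/ and /o/, so it deletes.
/h/ occurs between vowels /e/ and /a/, so it deletes.
/h/ occurs between vowels /a/ and /i/, so it deletes.
Surface form: [leioxeatludaio].

leioxeatludaio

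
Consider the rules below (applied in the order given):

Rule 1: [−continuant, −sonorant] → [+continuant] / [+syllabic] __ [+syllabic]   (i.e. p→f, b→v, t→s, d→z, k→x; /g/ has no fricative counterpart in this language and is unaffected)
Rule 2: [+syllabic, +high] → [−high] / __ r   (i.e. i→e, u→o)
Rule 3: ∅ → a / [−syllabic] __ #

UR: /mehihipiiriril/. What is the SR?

mehihifiererila

Rule 1 (intervocalic spirantization): /p/ is a stop between vowels /i/ and /i/, so it spirantizes to the fricative [f]. /mehihipiiriril/ → mehihifiiriril.
Rule 2 (pre-rhotic lowering): /i/ is a high vowel immediately before /r/, so it lowers to [e]. /i/ is a high vowel immediately before /r/, so it lowers to [e]. /mehihifiiriril/ → mehihifiereril.
Rule 3 (final a-epenthesis): the form ends in the consonant /l/, so [a] is inserted word-finally. /mehihifiereril/ → mehihifiererila.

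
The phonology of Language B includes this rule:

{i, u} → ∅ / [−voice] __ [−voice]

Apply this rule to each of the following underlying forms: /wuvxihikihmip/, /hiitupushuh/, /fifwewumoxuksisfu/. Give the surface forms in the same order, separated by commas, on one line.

/wuvxihikihmip/: /i/ is a high vowel flanked by voiceless consonants /x/ and /h/, so it deletes. /i/ is a high vowel flanked by voiceless consonants /h/ and /k/, so it deletes. /i/ is a high vowel flanked by voiceless consonants /k/ and /h/, so it deletes. → [wuvxhkhmip].
/hiitupushuh/: /u/ is a high vowel flanked by voiceless consonants /t/ and /p/, so it deletes. /u/ is a high vowel flanked by voiceless consonants /p/ and /s/, so it deletes. /u/ is a high vowel flanked by voiceless consonants /h/ and /h/, so it deletes. → [hiitpshh].
/fifwewumoxuksisfu/: /i/ is a high vowel flanked by voiceless consonants /f/ and /f/, so it deletes. /u/ is a high vowel flanked by voiceless consonants /x/ and /k/, so it deletes. /i/ is a high vowel flanked by voiceless consonants /s/ and /s/, so it deletes. → [ffwewumoxkssfu].

wuvxhkhmip, hiitpshh, ffwewumoxkssfu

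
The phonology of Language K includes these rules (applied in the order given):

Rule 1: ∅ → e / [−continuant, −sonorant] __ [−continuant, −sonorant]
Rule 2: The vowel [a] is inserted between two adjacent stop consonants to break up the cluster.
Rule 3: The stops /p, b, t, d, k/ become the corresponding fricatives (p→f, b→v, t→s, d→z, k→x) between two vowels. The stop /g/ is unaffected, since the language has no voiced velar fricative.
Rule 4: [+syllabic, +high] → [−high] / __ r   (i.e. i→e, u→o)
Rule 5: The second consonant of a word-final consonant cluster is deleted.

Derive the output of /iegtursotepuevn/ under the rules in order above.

Rule 1 (stop-cluster e-epenthesis): /g/ and /t/ form a stop–stop cluster, so [e] is inserted between them. /iegtursotepuevn/ → iegetursotepuevn.
Rule 2 (stop-cluster a-epenthesis): no segment meets the environment; /iegetursotepuevn/ is unchanged.
Rule 3 (intervocalic spirantization): /t/ is a stop between vowels /e/ and /u/, so it spirantizes to the fricative [s]. /t/ is a stop between vowels /o/ and /e/, so it spirantizes to the fricative [s]. /p/ is a stop between vowels /e/ and /u/, so it spirantizes to the fricative [f]. /iegetursotepuevn/ → iegesursosefuevn.
Rule 4 (pre-rhotic lowering): /u/ is a high vowel immediately before /r/, so it lowers to [o]. /iegesursosefuevn/ → iegesorsosefuevn.
Rule 5 (final cluster simplification): /n/ is the second consonant of a word-final cluster /vn/, so it deletes. /iegesorsosefuevn/ → iegesorsosefuev.

iegesorsosefuev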